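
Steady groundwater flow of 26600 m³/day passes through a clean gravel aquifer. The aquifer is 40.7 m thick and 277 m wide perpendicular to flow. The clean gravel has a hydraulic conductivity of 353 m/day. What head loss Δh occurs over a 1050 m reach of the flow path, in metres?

7.02

Cross-sectional area A = 277 × 40.7 = 11274 m².
From Q = K·A·i, i = Q / (K·A) = 26600 / (353.0 × 11274) = 0.006684.
Head loss Δh = i · L = 0.006684 × 1050 = 7.018 m.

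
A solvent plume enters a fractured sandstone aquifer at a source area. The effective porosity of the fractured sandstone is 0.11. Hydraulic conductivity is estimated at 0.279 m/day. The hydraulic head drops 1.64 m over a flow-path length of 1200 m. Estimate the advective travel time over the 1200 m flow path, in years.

948

Hydraulic gradient i = Δh / L = 1.64 / 1200 = 0.001367.
Darcy flux q = K · i = 0.2790 × 0.001367 = 0.0003813 m/day.
Seepage velocity v = q / n_e = 0.0003813 / 0.11 = 0.003466 m/day.
Travel time t = L / v = 1200 / 0.003466 = 3.462e+05 days = 947.8 years.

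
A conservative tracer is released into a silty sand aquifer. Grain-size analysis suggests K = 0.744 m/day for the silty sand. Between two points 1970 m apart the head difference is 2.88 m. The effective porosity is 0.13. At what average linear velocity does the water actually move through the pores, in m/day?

0.00837

Hydraulic gradient i = Δh / L = 2.88 / 1970 = 0.001462.
Darcy flux q = K · i = 0.7440 × 0.001462 = 0.001088 m/day.
Seepage velocity v = q / n_e = 0.001088 / 0.13 = 0.008367 m/day.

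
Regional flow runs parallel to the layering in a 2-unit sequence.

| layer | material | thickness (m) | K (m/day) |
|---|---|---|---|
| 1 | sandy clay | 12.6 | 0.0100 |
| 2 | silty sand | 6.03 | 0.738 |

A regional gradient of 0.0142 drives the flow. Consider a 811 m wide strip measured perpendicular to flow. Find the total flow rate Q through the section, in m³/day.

52.7

Flow is parallel to layering, so each bed carries its own Darcy discharge and the transmissivities add.
Σ(K_i·b_i) = 0.0100×12.6 + 0.738×6.03 = 4.576 m²/day.
Hydraulic gradient i = 0.0142.
Q = Σ(K_i·b_i) · W · i = 4.576 × 811 × 0.01420 = 52.70 m³/day.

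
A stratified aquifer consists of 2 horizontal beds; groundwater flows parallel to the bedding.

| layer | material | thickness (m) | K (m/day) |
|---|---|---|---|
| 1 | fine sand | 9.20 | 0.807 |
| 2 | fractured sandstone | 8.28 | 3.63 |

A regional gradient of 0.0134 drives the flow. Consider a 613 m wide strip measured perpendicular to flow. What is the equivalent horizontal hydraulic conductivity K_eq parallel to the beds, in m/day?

2.14

Flow is parallel to layering, so each bed carries its own Darcy discharge and the transmissivities add.
Σ(K_i·b_i) = 0.807×9.20 + 3.63×8.28 = 37.48 m²/day.
Total thickness b = 17.48 m, so K_eq = Σ(K_i·b_i)/b = 2.144 m/day.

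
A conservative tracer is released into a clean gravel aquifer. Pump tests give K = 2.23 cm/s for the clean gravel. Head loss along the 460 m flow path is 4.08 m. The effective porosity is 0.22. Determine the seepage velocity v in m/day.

77.7

Convert K: 2.23 cm/s × 864 = 1927 m/day.
Hydraulic gradient i = Δh / L = 4.08 / 460 = 0.008870.
Darcy flux q = K · i = 1927 × 0.008870 = 17.09 m/day.
Seepage velocity v = q / n_e = 17.09 / 0.22 = 77.68 m/day.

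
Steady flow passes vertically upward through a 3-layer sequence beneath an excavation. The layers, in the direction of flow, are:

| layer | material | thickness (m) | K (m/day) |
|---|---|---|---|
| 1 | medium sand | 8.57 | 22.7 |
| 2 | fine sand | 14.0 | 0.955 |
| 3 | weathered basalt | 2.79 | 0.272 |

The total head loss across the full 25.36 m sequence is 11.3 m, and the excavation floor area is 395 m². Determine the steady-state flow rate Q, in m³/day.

Flow is perpendicular to layering, so the layers act in series and the equivalent K is the thickness-weighted harmonic mean.
Total thickness L = 8.57 + 14.0 + 2.79 = 25.36 m.
Σ(b_i/K_i) = 8.57/22.7 + 14.0/0.955 + 2.79/0.272 = 25.29 d.
K_eq = L / Σ(b_i/K_i) = 25.36 / 25.29 = 1.003 m/day.
Q = K_eq · A · (Δh/L) = 1.003 × 395 × (11.3/25.36) = 176.5 m³/day.

176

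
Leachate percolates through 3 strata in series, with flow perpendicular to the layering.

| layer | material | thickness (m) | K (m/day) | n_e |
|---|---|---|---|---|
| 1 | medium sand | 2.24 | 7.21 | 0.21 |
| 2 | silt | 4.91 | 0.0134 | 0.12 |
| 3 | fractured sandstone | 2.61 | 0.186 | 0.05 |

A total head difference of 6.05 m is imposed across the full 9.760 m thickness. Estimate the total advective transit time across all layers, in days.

With flow normal to the layers, continuity requires the same specific discharge q through every layer.
Σ(b_i/K_i) = 2.24/7.21 + 4.91/0.0134 + 2.61/0.186 = 380.8 d.
q = Δh / Σ(b_i/K_i) = 6.05 / 380.8 = 0.01589 m/day.
In each layer the seepage velocity is v_i = q/n_i, so the layer transit time is t_i = b_i·n_i / q:
  layer 1 (medium sand): t_1 = 2.24 × 0.21 / 0.01589 = 29.60 d
  layer 2 (silt): t_2 = 4.91 × 0.12 / 0.01589 = 37.08 d
  layer 3 (fractured sandstone): t_3 = 2.61 × 0.05 / 0.01589 = 8.213 d
Total t = Σ t_i = 74.90 days.

74.9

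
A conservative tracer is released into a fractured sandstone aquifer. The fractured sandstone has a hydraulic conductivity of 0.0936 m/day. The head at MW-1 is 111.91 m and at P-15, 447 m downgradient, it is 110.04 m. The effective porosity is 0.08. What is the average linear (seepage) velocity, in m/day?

Hydraulic gradient i = (111.91 − 110.04) / 447 = 1.87 / 447 = 0.004183.
Darcy flux q = K · i = 0.09360 × 0.004183 = 0.0003916 m/day.
Seepage velocity v = q / n_e = 0.0003916 / 0.08 = 0.004895 m/day.

0.00489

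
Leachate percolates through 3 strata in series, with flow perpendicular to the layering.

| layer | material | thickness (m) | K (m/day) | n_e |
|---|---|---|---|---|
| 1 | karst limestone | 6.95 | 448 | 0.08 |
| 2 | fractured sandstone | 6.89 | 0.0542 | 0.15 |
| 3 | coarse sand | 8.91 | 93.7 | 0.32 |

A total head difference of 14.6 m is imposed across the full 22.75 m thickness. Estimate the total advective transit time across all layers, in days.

With flow normal to the layers, continuity requires the same specific discharge q through every layer.
Σ(b_i/K_i) = 6.95/448 + 6.89/0.0542 + 8.91/93.7 = 127.2 d.
q = Δh / Σ(b_i/K_i) = 14.6 / 127.2 = 0.1148 m/day.
In each layer the seepage velocity is v_i = q/n_i, so the layer transit time is t_i = b_i·n_i / q:
  layer 1 (karst limestone): t_1 = 6.95 × 0.08 / 0.1148 = 4.845 d
  layer 2 (fractured sandstone): t_2 = 6.89 × 0.15 / 0.1148 = 9.006 d
  layer 3 (coarse sand): t_3 = 8.91 × 0.32 / 0.1148 = 24.85 d
Total t = Σ t_i = 38.70 days.

38.7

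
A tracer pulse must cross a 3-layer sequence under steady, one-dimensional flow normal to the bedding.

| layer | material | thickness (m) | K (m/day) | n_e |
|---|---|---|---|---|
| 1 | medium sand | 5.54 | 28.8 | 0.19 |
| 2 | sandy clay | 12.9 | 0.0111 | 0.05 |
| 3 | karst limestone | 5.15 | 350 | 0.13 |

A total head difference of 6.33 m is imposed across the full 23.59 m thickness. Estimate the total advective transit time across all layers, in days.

With flow normal to the layers, continuity requires the same specific discharge q through every layer.
Σ(b_i/K_i) = 5.54/28.8 + 12.9/0.0111 + 5.15/350 = 1162 d.
q = Δh / Σ(b_i/K_i) = 6.33 / 1162 = 0.005446 m/day.
In each layer the seepage velocity is v_i = q/n_i, so the layer transit time is t_i = b_i·n_i / q:
  layer 1 (medium sand): t_1 = 5.54 × 0.19 / 0.005446 = 193.3 d
  layer 2 (sandy clay): t_2 = 12.9 × 0.05 / 0.005446 = 118.4 d
  layer 3 (karst limestone): t_3 = 5.15 × 0.13 / 0.005446 = 122.9 d
Total t = Σ t_i = 434.7 days.

435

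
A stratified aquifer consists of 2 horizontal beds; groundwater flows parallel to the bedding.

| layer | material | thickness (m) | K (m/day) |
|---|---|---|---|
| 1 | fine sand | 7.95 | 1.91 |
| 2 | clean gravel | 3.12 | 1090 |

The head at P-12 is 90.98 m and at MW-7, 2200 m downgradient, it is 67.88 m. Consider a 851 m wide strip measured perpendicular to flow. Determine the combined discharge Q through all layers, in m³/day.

30500

Flow is parallel to layering, so each bed carries its own Darcy discharge and the transmissivities add.
Σ(K_i·b_i) = 1.91×7.95 + 1090×3.12 = 3416 m²/day.
Hydraulic gradient i = (90.98 − 67.88) / 2200 = 23.1 / 2200 = 0.01050.
Q = Σ(K_i·b_i) · W · i = 3416 × 851 × 0.01050 = 30524 m³/day.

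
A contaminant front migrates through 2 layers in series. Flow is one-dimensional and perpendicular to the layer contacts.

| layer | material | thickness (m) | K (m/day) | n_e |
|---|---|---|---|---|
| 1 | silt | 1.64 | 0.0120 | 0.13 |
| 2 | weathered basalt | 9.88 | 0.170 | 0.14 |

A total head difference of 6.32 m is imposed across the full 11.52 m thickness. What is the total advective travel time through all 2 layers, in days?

49.2

With flow normal to the layers, continuity requires the same specific discharge q through every layer.
Σ(b_i/K_i) = 1.64/0.0120 + 9.88/0.170 = 194.8 d.
q = Δh / Σ(b_i/K_i) = 6.32 / 194.8 = 0.03245 m/day.
In each layer the seepage velocity is v_i = q/n_i, so the layer transit time is t_i = b_i·n_i / q:
  layer 1 (silt): t_1 = 1.64 × 0.13 / 0.03245 = 6.571 d
  layer 2 (weathered basalt): t_2 = 9.88 × 0.14 / 0.03245 = 42.63 d
Total t = Σ t_i = 49.20 days.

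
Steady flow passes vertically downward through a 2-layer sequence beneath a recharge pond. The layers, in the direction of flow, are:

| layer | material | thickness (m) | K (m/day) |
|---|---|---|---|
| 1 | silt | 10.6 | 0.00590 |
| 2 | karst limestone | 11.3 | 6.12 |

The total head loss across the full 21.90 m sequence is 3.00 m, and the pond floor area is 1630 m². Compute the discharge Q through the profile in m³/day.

2.72

Flow is perpendicular to layering, so the layers act in series and the equivalent K is the thickness-weighted harmonic mean.
Total thickness L = 10.6 + 11.3 = 21.90 m.
Σ(b_i/K_i) = 10.6/0.00590 + 11.3/6.12 = 1798 d.
K_eq = L / Σ(b_i/K_i) = 21.90 / 1798 = 0.01218 m/day.
Q = K_eq · A · (Δh/L) = 0.01218 × 1630 × (3.00/21.90) = 2.719 m³/day.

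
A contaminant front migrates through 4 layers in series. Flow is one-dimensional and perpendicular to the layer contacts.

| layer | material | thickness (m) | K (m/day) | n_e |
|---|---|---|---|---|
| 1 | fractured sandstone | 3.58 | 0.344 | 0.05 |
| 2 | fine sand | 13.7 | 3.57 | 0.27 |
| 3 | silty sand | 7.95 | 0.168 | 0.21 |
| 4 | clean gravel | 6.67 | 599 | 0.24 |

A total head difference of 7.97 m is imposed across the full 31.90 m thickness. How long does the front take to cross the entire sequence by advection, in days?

With flow normal to the layers, continuity requires the same specific discharge q through every layer.
Σ(b_i/K_i) = 3.58/0.344 + 13.7/3.57 + 7.95/0.168 + 6.67/599 = 61.58 d.
q = Δh / Σ(b_i/K_i) = 7.97 / 61.58 = 0.1294 m/day.
In each layer the seepage velocity is v_i = q/n_i, so the layer transit time is t_i = b_i·n_i / q:
  layer 1 (fractured sandstone): t_1 = 3.58 × 0.05 / 0.1294 = 1.383 d
  layer 2 (fine sand): t_2 = 13.7 × 0.27 / 0.1294 = 28.58 d
  layer 3 (silty sand): t_3 = 7.95 × 0.21 / 0.1294 = 12.90 d
  layer 4 (clean gravel): t_4 = 6.67 × 0.24 / 0.1294 = 12.37 d
Total t = Σ t_i = 55.23 days.

55.2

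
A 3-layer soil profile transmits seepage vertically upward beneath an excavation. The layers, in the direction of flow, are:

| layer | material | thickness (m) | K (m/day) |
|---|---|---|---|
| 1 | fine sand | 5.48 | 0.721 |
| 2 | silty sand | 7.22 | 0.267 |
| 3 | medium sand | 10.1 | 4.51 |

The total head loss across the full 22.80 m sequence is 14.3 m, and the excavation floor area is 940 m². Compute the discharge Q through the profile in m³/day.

Flow is perpendicular to layering, so the layers act in series and the equivalent K is the thickness-weighted harmonic mean.
Total thickness L = 5.48 + 7.22 + 10.1 = 22.80 m.
Σ(b_i/K_i) = 5.48/0.721 + 7.22/0.267 + 10.1/4.51 = 36.88 d.
K_eq = L / Σ(b_i/K_i) = 22.80 / 36.88 = 0.6182 m/day.
Q = K_eq · A · (Δh/L) = 0.6182 × 940 × (14.3/22.80) = 364.5 m³/day.

364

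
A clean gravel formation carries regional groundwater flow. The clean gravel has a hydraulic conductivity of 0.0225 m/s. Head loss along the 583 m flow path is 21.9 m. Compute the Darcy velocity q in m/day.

Convert K: 0.0225 m/s × 86400 = 1944 m/day.
Hydraulic gradient i = Δh / L = 21.9 / 583 = 0.03756.
Specific discharge q = K · i = 1944 × 0.03756 = 73.03 m/day.

73.0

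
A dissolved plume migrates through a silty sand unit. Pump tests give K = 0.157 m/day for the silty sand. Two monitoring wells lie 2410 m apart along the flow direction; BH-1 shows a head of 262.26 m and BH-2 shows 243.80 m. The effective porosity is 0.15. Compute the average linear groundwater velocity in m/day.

0.00802

Hydraulic gradient i = (262.26 − 243.80) / 2410 = 18.46 / 2410 = 0.007660.
Darcy flux q = K · i = 0.1570 × 0.007660 = 0.001203 m/day.
Seepage velocity v = q / n_e = 0.001203 / 0.15 = 0.008017 m/day.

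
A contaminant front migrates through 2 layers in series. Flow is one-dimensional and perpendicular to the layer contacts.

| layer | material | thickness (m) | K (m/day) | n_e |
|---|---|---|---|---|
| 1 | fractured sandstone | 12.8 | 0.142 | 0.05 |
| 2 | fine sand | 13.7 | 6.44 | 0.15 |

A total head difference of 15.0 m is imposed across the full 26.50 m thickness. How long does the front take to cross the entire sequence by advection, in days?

With flow normal to the layers, continuity requires the same specific discharge q through every layer.
Σ(b_i/K_i) = 12.8/0.142 + 13.7/6.44 = 92.27 d.
q = Δh / Σ(b_i/K_i) = 15.0 / 92.27 = 0.1626 m/day.
In each layer the seepage velocity is v_i = q/n_i, so the layer transit time is t_i = b_i·n_i / q:
  layer 1 (fractured sandstone): t_1 = 12.8 × 0.05 / 0.1626 = 3.937 d
  layer 2 (fine sand): t_2 = 13.7 × 0.15 / 0.1626 = 12.64 d
Total t = Σ t_i = 16.58 days.

16.6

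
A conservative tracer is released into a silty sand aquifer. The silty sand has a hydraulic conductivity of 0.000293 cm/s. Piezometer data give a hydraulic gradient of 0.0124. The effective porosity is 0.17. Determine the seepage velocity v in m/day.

0.0185

Convert K: 0.000293 cm/s × 864 = 0.2532 m/day.
Hydraulic gradient i = 0.0124.
Darcy flux q = K · i = 0.2532 × 0.01240 = 0.003139 m/day.
Seepage velocity v = q / n_e = 0.003139 / 0.17 = 0.01847 m/day.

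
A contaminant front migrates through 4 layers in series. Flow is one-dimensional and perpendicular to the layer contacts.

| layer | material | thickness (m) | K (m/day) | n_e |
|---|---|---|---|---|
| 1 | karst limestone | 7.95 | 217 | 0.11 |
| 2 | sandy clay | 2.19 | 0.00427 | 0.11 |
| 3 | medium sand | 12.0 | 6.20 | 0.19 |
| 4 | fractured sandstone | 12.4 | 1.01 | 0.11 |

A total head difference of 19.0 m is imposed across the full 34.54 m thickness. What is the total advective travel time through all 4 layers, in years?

0.362

With flow normal to the layers, continuity requires the same specific discharge q through every layer.
Σ(b_i/K_i) = 7.95/217 + 2.19/0.00427 + 12.0/6.20 + 12.4/1.01 = 527.1 d.
q = Δh / Σ(b_i/K_i) = 19.0 / 527.1 = 0.03604 m/day.
In each layer the seepage velocity is v_i = q/n_i, so the layer transit time is t_i = b_i·n_i / q:
  layer 1 (karst limestone): t_1 = 7.95 × 0.11 / 0.03604 = 24.26 d
  layer 2 (sandy clay): t_2 = 2.19 × 0.11 / 0.03604 = 6.683 d
  layer 3 (medium sand): t_3 = 12.0 × 0.19 / 0.03604 = 63.26 d
  layer 4 (fractured sandstone): t_4 = 12.4 × 0.11 / 0.03604 = 37.84 d
Total t = Σ t_i = 132.0 days = 0.3615 years.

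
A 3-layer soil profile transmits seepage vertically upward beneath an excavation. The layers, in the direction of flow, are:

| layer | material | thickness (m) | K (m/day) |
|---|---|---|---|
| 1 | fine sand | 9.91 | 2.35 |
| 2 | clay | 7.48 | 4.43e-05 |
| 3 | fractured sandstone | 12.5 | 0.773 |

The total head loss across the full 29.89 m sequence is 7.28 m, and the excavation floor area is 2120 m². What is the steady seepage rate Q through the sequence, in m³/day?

0.0914

Flow is perpendicular to layering, so the layers act in series and the equivalent K is the thickness-weighted harmonic mean.
Total thickness L = 9.91 + 7.48 + 12.5 = 29.89 m.
Σ(b_i/K_i) = 9.91/2.35 + 7.48/4.43e-05 + 12.5/0.773 = 1.689e+05 d.
K_eq = L / Σ(b_i/K_i) = 29.89 / 1.689e+05 = 0.0001770 m/day.
Q = K_eq · A · (Δh/L) = 0.0001770 × 2120 × (7.28/29.89) = 0.09139 m³/day.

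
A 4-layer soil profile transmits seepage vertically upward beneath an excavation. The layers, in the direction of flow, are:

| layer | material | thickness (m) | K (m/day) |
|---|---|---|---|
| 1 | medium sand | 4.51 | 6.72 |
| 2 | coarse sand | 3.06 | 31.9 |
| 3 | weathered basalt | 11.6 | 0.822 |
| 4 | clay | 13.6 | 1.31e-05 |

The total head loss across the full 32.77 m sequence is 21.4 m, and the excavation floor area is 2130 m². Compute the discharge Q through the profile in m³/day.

Flow is perpendicular to layering, so the layers act in series and the equivalent K is the thickness-weighted harmonic mean.
Total thickness L = 4.51 + 3.06 + 11.6 + 13.6 = 32.77 m.
Σ(b_i/K_i) = 4.51/6.72 + 3.06/31.9 + 11.6/0.822 + 13.6/1.31e-05 = 1.038e+06 d.
K_eq = L / Σ(b_i/K_i) = 32.77 / 1.038e+06 = 3.156e-05 m/day.
Q = K_eq · A · (Δh/L) = 3.156e-05 × 2130 × (21.4/32.77) = 0.04391 m³/day.

0.0439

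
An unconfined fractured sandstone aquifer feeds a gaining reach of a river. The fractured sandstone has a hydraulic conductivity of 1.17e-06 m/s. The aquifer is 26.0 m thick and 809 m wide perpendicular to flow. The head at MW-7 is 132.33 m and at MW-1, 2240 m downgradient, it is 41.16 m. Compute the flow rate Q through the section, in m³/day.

Convert K: 1.17e-06 m/s × 86400 = 0.1011 m/day.
Cross-sectional area A = 809 × 26.0 = 21034 m².
Hydraulic gradient i = (132.33 − 41.16) / 2240 = 91.17 / 2240 = 0.04070.
Darcy's law: Q = K · A · i = 0.1011 × 21034 × 0.04070 = 86.54 m³/day.

86.5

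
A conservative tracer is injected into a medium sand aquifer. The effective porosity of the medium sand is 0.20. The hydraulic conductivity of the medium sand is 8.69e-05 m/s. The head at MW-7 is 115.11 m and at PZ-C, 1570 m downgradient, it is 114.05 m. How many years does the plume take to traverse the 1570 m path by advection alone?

170

Convert K: 8.69e-05 m/s × 86400 = 7.508 m/day.
Hydraulic gradient i = (115.11 − 114.05) / 1570 = 1.06 / 1570 = 0.0006752.
Darcy flux q = K · i = 7.508 × 0.0006752 = 0.005069 m/day.
Seepage velocity v = q / n_e = 0.005069 / 0.20 = 0.02535 m/day.
Travel time t = L / v = 1570 / 0.02535 = 61943 days = 169.6 years.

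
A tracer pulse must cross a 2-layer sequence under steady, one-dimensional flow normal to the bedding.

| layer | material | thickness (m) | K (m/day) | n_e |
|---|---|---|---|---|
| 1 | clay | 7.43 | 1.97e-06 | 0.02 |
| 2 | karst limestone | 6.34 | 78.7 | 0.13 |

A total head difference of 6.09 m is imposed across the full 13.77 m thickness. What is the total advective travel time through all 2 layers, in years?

With flow normal to the layers, continuity requires the same specific discharge q through every layer.
Σ(b_i/K_i) = 7.43/1.97e-06 + 6.34/78.7 = 3.772e+06 d.
q = Δh / Σ(b_i/K_i) = 6.09 / 3.772e+06 = 1.615e-06 m/day.
In each layer the seepage velocity is v_i = q/n_i, so the layer transit time is t_i = b_i·n_i / q:
  layer 1 (clay): t_1 = 7.43 × 0.02 / 1.615e-06 = 92029 d
  layer 2 (karst limestone): t_2 = 6.34 × 0.13 / 1.615e-06 = 5.104e+05 d
Total t = Σ t_i = 6.025e+05 days = 1649 years.

1650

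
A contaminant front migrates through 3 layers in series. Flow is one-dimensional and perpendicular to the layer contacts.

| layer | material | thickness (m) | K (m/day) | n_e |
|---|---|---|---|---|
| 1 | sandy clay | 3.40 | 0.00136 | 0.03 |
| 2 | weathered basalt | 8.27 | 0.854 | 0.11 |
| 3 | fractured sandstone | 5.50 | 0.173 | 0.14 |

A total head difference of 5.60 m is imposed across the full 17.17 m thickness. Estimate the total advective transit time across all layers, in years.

With flow normal to the layers, continuity requires the same specific discharge q through every layer.
Σ(b_i/K_i) = 3.40/0.00136 + 8.27/0.854 + 5.50/0.173 = 2541 d.
q = Δh / Σ(b_i/K_i) = 5.60 / 2541 = 0.002203 m/day.
In each layer the seepage velocity is v_i = q/n_i, so the layer transit time is t_i = b_i·n_i / q:
  layer 1 (sandy clay): t_1 = 3.40 × 0.03 / 0.002203 = 46.29 d
  layer 2 (weathered basalt): t_2 = 8.27 × 0.11 / 0.002203 = 412.9 d
  layer 3 (fractured sandstone): t_3 = 5.50 × 0.14 / 0.002203 = 349.5 d
Total t = Σ t_i = 808.6 days = 2.214 years.

2.21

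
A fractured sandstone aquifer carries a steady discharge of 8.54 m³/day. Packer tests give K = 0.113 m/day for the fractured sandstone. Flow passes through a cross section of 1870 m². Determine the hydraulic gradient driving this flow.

From Q = K·A·i, i = Q / (K·A) = 8.54 / (0.1130 × 1870) = 0.04041.

0.0404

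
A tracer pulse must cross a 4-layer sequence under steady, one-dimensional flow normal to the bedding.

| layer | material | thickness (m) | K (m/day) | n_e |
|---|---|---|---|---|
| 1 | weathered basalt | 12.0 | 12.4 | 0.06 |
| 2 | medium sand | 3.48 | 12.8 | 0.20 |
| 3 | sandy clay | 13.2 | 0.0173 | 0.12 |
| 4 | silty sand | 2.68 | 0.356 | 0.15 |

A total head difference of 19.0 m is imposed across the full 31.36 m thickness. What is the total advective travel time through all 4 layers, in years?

0.378

With flow normal to the layers, continuity requires the same specific discharge q through every layer.
Σ(b_i/K_i) = 12.0/12.4 + 3.48/12.8 + 13.2/0.0173 + 2.68/0.356 = 771.8 d.
q = Δh / Σ(b_i/K_i) = 19.0 / 771.8 = 0.02462 m/day.
In each layer the seepage velocity is v_i = q/n_i, so the layer transit time is t_i = b_i·n_i / q:
  layer 1 (weathered basalt): t_1 = 12.0 × 0.06 / 0.02462 = 29.25 d
  layer 2 (medium sand): t_2 = 3.48 × 0.20 / 0.02462 = 28.27 d
  layer 3 (sandy clay): t_3 = 13.2 × 0.12 / 0.02462 = 64.34 d
  layer 4 (silty sand): t_4 = 2.68 × 0.15 / 0.02462 = 16.33 d
Total t = Σ t_i = 138.2 days = 0.3783 years.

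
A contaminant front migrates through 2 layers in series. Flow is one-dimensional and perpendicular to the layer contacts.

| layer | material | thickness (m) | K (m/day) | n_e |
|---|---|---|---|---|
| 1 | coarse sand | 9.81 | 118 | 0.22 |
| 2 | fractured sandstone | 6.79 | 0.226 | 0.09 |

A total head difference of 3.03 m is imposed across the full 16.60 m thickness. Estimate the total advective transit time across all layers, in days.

With flow normal to the layers, continuity requires the same specific discharge q through every layer.
Σ(b_i/K_i) = 9.81/118 + 6.79/0.226 = 30.13 d.
q = Δh / Σ(b_i/K_i) = 3.03 / 30.13 = 0.1006 m/day.
In each layer the seepage velocity is v_i = q/n_i, so the layer transit time is t_i = b_i·n_i / q:
  layer 1 (coarse sand): t_1 = 9.81 × 0.22 / 0.1006 = 21.46 d
  layer 2 (fractured sandstone): t_2 = 6.79 × 0.09 / 0.1006 = 6.076 d
Total t = Σ t_i = 27.54 days.

27.5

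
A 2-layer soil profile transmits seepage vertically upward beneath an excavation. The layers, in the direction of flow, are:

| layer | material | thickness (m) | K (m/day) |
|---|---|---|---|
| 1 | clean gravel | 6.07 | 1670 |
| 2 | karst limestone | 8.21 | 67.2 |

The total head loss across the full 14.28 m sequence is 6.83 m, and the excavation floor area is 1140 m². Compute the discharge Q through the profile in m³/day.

Flow is perpendicular to layering, so the layers act in series and the equivalent K is the thickness-weighted harmonic mean.
Total thickness L = 6.07 + 8.21 = 14.28 m.
Σ(b_i/K_i) = 6.07/1670 + 8.21/67.2 = 0.1258 d.
K_eq = L / Σ(b_i/K_i) = 14.28 / 0.1258 = 113.5 m/day.
Q = K_eq · A · (Δh/L) = 113.5 × 1140 × (6.83/14.28) = 61890 m³/day.

61900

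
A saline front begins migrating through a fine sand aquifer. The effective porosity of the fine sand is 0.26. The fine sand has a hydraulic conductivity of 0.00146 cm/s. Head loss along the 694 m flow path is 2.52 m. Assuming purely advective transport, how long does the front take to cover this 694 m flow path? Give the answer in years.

108

Convert K: 0.00146 cm/s × 864 = 1.261 m/day.
Hydraulic gradient i = Δh / L = 2.52 / 694 = 0.003631.
Darcy flux q = K · i = 1.261 × 0.003631 = 0.004580 m/day.
Seepage velocity v = q / n_e = 0.004580 / 0.26 = 0.01762 m/day.
Travel time t = L / v = 694 / 0.01762 = 39394 days = 107.9 years.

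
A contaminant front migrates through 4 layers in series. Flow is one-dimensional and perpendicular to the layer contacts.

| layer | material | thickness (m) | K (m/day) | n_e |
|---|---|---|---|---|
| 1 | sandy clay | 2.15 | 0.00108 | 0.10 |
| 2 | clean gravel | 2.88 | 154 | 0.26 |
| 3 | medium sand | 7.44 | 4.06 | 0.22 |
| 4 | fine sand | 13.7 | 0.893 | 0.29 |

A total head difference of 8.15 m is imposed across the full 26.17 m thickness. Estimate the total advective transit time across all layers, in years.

With flow normal to the layers, continuity requires the same specific discharge q through every layer.
Σ(b_i/K_i) = 2.15/0.00108 + 2.88/154 + 7.44/4.06 + 13.7/0.893 = 2008 d.
q = Δh / Σ(b_i/K_i) = 8.15 / 2008 = 0.004059 m/day.
In each layer the seepage velocity is v_i = q/n_i, so the layer transit time is t_i = b_i·n_i / q:
  layer 1 (sandy clay): t_1 = 2.15 × 0.10 / 0.004059 = 52.97 d
  layer 2 (clean gravel): t_2 = 2.88 × 0.26 / 0.004059 = 184.5 d
  layer 3 (medium sand): t_3 = 7.44 × 0.22 / 0.004059 = 403.3 d
  layer 4 (fine sand): t_4 = 13.7 × 0.29 / 0.004059 = 978.8 d
Total t = Σ t_i = 1620 days = 4.434 years.

4.43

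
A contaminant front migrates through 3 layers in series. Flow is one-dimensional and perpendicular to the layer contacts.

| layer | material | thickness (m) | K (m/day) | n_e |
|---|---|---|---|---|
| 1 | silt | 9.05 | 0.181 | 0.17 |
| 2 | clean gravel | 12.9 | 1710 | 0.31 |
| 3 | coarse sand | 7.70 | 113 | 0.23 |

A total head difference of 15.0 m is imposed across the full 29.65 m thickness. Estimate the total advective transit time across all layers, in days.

With flow normal to the layers, continuity requires the same specific discharge q through every layer.
Σ(b_i/K_i) = 9.05/0.181 + 12.9/1710 + 7.70/113 = 50.08 d.
q = Δh / Σ(b_i/K_i) = 15.0 / 50.08 = 0.2995 m/day.
In each layer the seepage velocity is v_i = q/n_i, so the layer transit time is t_i = b_i·n_i / q:
  layer 1 (silt): t_1 = 9.05 × 0.17 / 0.2995 = 5.136 d
  layer 2 (clean gravel): t_2 = 12.9 × 0.31 / 0.2995 = 13.35 d
  layer 3 (coarse sand): t_3 = 7.70 × 0.23 / 0.2995 = 5.912 d
Total t = Σ t_i = 24.40 days.

24.4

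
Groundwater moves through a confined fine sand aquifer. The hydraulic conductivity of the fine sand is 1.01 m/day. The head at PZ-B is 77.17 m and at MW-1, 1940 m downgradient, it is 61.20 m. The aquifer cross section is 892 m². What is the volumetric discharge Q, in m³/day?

7.42

Hydraulic gradient i = (77.17 − 61.20) / 1940 = 15.97 / 1940 = 0.008232.
Darcy's law: Q = K · A · i = 1.010 × 892.0 × 0.008232 = 7.416 m³/day.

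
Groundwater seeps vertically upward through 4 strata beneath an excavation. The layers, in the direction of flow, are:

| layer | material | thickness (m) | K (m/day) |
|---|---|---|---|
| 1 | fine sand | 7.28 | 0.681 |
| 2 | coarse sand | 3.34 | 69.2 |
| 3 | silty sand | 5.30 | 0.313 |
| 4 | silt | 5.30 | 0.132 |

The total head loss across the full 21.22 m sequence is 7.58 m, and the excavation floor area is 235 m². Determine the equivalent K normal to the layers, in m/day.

Flow is perpendicular to layering, so the layers act in series and the equivalent K is the thickness-weighted harmonic mean.
Total thickness L = 7.28 + 3.34 + 5.30 + 5.30 = 21.22 m.
Σ(b_i/K_i) = 7.28/0.681 + 3.34/69.2 + 5.30/0.313 + 5.30/0.132 = 67.82 d.
K_eq = L / Σ(b_i/K_i) = 21.22 / 67.82 = 0.3129 m/day.

0.313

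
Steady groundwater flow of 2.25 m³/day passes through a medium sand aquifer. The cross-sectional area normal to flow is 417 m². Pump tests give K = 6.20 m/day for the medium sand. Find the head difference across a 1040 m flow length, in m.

From Q = K·A·i, i = Q / (K·A) = 2.25 / (6.200 × 417.0) = 0.0008703.
Head loss Δh = i · L = 0.0008703 × 1040 = 0.9051 m.

0.905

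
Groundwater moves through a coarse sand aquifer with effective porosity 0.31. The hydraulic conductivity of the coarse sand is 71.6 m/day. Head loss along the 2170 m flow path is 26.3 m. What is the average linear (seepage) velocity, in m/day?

Hydraulic gradient i = Δh / L = 26.3 / 2170 = 0.01212.
Darcy flux q = K · i = 71.60 × 0.01212 = 0.8678 m/day.
Seepage velocity v = q / n_e = 0.8678 / 0.31 = 2.799 m/day.

2.80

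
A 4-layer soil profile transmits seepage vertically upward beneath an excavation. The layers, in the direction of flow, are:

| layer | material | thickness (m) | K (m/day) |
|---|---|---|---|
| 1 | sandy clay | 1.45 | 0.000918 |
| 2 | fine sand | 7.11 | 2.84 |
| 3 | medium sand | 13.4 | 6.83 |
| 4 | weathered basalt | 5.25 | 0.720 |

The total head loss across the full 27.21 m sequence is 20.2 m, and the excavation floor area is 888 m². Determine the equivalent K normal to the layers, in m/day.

Flow is perpendicular to layering, so the layers act in series and the equivalent K is the thickness-weighted harmonic mean.
Total thickness L = 1.45 + 7.11 + 13.4 + 5.25 = 27.21 m.
Σ(b_i/K_i) = 1.45/0.000918 + 7.11/2.84 + 13.4/6.83 + 5.25/0.720 = 1591 d.
K_eq = L / Σ(b_i/K_i) = 27.21 / 1591 = 0.01710 m/day.

0.0171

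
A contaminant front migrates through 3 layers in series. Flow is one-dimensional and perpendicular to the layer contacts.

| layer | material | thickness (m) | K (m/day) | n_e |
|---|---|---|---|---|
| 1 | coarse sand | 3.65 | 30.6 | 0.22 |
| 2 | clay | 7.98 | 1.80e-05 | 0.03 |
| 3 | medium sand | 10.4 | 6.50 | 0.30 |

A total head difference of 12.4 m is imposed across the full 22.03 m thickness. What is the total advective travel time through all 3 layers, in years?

With flow normal to the layers, continuity requires the same specific discharge q through every layer.
Σ(b_i/K_i) = 3.65/30.6 + 7.98/1.80e-05 + 10.4/6.50 = 4.433e+05 d.
q = Δh / Σ(b_i/K_i) = 12.4 / 4.433e+05 = 2.797e-05 m/day.
In each layer the seepage velocity is v_i = q/n_i, so the layer transit time is t_i = b_i·n_i / q:
  layer 1 (coarse sand): t_1 = 3.65 × 0.22 / 2.797e-05 = 28710 d
  layer 2 (clay): t_2 = 7.98 × 0.03 / 2.797e-05 = 8559 d
  layer 3 (medium sand): t_3 = 10.4 × 0.30 / 2.797e-05 = 1.115e+05 d
Total t = Σ t_i = 1.488e+05 days = 407.4 years.

407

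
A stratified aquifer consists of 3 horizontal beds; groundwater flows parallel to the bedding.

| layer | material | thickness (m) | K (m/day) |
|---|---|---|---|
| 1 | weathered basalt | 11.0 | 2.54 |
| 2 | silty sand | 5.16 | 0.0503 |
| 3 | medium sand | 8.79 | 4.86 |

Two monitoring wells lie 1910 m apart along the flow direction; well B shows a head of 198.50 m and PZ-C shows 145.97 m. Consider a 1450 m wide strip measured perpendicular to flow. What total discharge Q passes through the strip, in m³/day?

Flow is parallel to layering, so each bed carries its own Darcy discharge and the transmissivities add.
Σ(K_i·b_i) = 2.54×11.0 + 0.0503×5.16 + 4.86×8.79 = 70.92 m²/day.
Hydraulic gradient i = (198.50 − 145.97) / 1910 = 52.53 / 1910 = 0.02750.
Q = Σ(K_i·b_i) · W · i = 70.92 × 1450 × 0.02750 = 2828 m³/day.

2830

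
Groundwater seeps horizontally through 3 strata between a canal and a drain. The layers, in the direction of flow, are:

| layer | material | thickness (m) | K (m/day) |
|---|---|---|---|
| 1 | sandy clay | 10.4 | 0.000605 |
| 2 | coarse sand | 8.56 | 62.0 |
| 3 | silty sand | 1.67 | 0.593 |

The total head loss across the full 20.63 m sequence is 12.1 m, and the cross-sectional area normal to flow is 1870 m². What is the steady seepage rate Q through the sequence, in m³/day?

1.32

Flow is perpendicular to layering, so the layers act in series and the equivalent K is the thickness-weighted harmonic mean.
Total thickness L = 10.4 + 8.56 + 1.67 = 20.63 m.
Σ(b_i/K_i) = 10.4/0.000605 + 8.56/62.0 + 1.67/0.593 = 17193 d.
K_eq = L / Σ(b_i/K_i) = 20.63 / 17193 = 0.001200 m/day.
Q = K_eq · A · (Δh/L) = 0.001200 × 1870 × (12.1/20.63) = 1.316 m³/day.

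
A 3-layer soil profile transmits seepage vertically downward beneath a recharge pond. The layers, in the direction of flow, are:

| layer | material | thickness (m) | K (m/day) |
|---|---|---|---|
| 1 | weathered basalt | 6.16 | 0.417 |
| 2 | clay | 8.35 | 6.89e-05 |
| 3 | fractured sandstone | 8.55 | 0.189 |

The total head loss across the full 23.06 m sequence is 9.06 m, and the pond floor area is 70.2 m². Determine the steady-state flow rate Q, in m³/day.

Flow is perpendicular to layering, so the layers act in series and the equivalent K is the thickness-weighted harmonic mean.
Total thickness L = 6.16 + 8.35 + 8.55 = 23.06 m.
Σ(b_i/K_i) = 6.16/0.417 + 8.35/6.89e-05 + 8.55/0.189 = 1.213e+05 d.
K_eq = L / Σ(b_i/K_i) = 23.06 / 1.213e+05 = 0.0001902 m/day.
Q = K_eq · A · (Δh/L) = 0.0001902 × 70.2 × (9.06/23.06) = 0.005245 m³/day.

0.00525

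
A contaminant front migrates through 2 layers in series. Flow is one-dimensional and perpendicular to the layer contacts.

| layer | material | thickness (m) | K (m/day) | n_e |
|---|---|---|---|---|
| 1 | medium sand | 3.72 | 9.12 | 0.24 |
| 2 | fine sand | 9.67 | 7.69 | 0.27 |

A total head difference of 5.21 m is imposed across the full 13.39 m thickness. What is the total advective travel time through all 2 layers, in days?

With flow normal to the layers, continuity requires the same specific discharge q through every layer.
Σ(b_i/K_i) = 3.72/9.12 + 9.67/7.69 = 1.665 d.
q = Δh / Σ(b_i/K_i) = 5.21 / 1.665 = 3.128 m/day.
In each layer the seepage velocity is v_i = q/n_i, so the layer transit time is t_i = b_i·n_i / q:
  layer 1 (medium sand): t_1 = 3.72 × 0.24 / 3.128 = 0.2854 d
  layer 2 (fine sand): t_2 = 9.67 × 0.27 / 3.128 = 0.8346 d
Total t = Σ t_i = 1.120 days.

1.12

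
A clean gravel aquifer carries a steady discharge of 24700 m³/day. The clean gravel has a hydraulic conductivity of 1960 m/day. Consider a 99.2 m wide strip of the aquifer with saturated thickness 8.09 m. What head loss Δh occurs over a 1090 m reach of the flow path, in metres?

17.1

Cross-sectional area A = 99.2 × 8.09 = 802.5 m².
From Q = K·A·i, i = Q / (K·A) = 24700 / (1960 × 802.5) = 0.01570.
Head loss Δh = i · L = 0.01570 × 1090 = 17.12 m.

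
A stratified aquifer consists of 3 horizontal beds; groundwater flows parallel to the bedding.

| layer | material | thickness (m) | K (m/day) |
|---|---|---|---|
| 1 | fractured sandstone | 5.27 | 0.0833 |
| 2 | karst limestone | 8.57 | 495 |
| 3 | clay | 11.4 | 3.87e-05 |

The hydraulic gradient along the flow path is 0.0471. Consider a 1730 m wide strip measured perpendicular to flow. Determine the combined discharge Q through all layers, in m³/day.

Flow is parallel to layering, so each bed carries its own Darcy discharge and the transmissivities add.
Σ(K_i·b_i) = 0.0833×5.27 + 495×8.57 + 3.87e-05×11.4 = 4243 m²/day.
Hydraulic gradient i = 0.0471.
Q = Σ(K_i·b_i) · W · i = 4243 × 1730 × 0.04710 = 3.457e+05 m³/day.

346000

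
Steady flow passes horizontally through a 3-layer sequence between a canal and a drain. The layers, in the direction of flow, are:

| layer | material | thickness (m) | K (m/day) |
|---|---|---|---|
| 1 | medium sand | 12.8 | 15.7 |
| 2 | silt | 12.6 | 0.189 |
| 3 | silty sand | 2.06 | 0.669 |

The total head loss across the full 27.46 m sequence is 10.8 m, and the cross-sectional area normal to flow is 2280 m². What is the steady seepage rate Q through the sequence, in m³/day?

349

Flow is perpendicular to layering, so the layers act in series and the equivalent K is the thickness-weighted harmonic mean.
Total thickness L = 12.8 + 12.6 + 2.06 = 27.46 m.
Σ(b_i/K_i) = 12.8/15.7 + 12.6/0.189 + 2.06/0.669 = 70.56 d.
K_eq = L / Σ(b_i/K_i) = 27.46 / 70.56 = 0.3892 m/day.
Q = K_eq · A · (Δh/L) = 0.3892 × 2280 × (10.8/27.46) = 349.0 m³/day.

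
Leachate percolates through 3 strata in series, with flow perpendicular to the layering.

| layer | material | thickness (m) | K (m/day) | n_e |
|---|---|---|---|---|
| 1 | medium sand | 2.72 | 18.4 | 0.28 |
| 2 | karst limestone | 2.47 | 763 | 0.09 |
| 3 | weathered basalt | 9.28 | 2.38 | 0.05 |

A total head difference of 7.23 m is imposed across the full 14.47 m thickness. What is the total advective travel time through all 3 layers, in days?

0.811

With flow normal to the layers, continuity requires the same specific discharge q through every layer.
Σ(b_i/K_i) = 2.72/18.4 + 2.47/763 + 9.28/2.38 = 4.050 d.
q = Δh / Σ(b_i/K_i) = 7.23 / 4.050 = 1.785 m/day.
In each layer the seepage velocity is v_i = q/n_i, so the layer transit time is t_i = b_i·n_i / q:
  layer 1 (medium sand): t_1 = 2.72 × 0.28 / 1.785 = 0.4266 d
  layer 2 (karst limestone): t_2 = 2.47 × 0.09 / 1.785 = 0.1245 d
  layer 3 (weathered basalt): t_3 = 9.28 × 0.05 / 1.785 = 0.2599 d
Total t = Σ t_i = 0.8111 days.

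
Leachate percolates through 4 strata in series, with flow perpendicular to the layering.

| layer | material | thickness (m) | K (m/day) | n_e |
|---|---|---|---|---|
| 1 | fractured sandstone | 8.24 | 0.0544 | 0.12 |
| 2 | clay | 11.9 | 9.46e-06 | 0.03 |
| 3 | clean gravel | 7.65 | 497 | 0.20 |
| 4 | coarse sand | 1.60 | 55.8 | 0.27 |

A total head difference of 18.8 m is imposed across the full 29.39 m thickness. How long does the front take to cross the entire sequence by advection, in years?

With flow normal to the layers, continuity requires the same specific discharge q through every layer.
Σ(b_i/K_i) = 8.24/0.0544 + 11.9/9.46e-06 + 7.65/497 + 1.60/55.8 = 1.258e+06 d.
q = Δh / Σ(b_i/K_i) = 18.8 / 1.258e+06 = 1.494e-05 m/day.
In each layer the seepage velocity is v_i = q/n_i, so the layer transit time is t_i = b_i·n_i / q:
  layer 1 (fractured sandstone): t_1 = 8.24 × 0.12 / 1.494e-05 = 66170 d
  layer 2 (clay): t_2 = 11.9 × 0.03 / 1.494e-05 = 23890 d
  layer 3 (clean gravel): t_3 = 7.65 × 0.20 / 1.494e-05 = 1.024e+05 d
  layer 4 (coarse sand): t_4 = 1.60 × 0.27 / 1.494e-05 = 28909 d
Total t = Σ t_i = 2.214e+05 days = 606.0 years.

606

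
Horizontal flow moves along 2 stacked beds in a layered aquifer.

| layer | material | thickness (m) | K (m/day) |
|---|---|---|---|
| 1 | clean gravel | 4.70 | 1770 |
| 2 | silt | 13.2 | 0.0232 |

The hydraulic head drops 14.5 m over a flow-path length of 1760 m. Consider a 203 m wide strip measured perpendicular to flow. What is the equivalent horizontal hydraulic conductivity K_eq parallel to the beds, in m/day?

Flow is parallel to layering, so each bed carries its own Darcy discharge and the transmissivities add.
Σ(K_i·b_i) = 1770×4.70 + 0.0232×13.2 = 8319 m²/day.
Total thickness b = 17.90 m, so K_eq = Σ(K_i·b_i)/b = 464.8 m/day.

465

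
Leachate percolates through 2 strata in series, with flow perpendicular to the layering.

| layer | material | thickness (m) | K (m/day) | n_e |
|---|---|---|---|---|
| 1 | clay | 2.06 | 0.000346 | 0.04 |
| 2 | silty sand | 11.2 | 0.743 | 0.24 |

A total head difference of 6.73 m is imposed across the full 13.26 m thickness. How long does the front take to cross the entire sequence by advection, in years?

6.73

With flow normal to the layers, continuity requires the same specific discharge q through every layer.
Σ(b_i/K_i) = 2.06/0.000346 + 11.2/0.743 = 5969 d.
q = Δh / Σ(b_i/K_i) = 6.73 / 5969 = 0.001128 m/day.
In each layer the seepage velocity is v_i = q/n_i, so the layer transit time is t_i = b_i·n_i / q:
  layer 1 (clay): t_1 = 2.06 × 0.04 / 0.001128 = 73.08 d
  layer 2 (silty sand): t_2 = 11.2 × 0.24 / 0.001128 = 2384 d
Total t = Σ t_i = 2457 days = 6.727 years.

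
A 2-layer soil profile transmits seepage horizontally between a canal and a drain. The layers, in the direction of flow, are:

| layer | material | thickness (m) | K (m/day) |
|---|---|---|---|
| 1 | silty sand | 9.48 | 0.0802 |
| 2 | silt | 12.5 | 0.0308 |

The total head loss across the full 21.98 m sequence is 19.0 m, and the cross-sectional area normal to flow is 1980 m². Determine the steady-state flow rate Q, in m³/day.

71.8

Flow is perpendicular to layering, so the layers act in series and the equivalent K is the thickness-weighted harmonic mean.
Total thickness L = 9.48 + 12.5 = 21.98 m.
Σ(b_i/K_i) = 9.48/0.0802 + 12.5/0.0308 = 524.0 d.
K_eq = L / Σ(b_i/K_i) = 21.98 / 524.0 = 0.04194 m/day.
Q = K_eq · A · (Δh/L) = 0.04194 × 1980 × (19.0/21.98) = 71.79 m³/day.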